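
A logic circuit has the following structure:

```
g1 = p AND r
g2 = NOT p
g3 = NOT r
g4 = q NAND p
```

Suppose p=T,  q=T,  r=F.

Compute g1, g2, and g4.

g1 = p AND r = T AND F = F
g2 = NOT p = NOT T = F
g4 = q NAND p = T NAND T = F

g1 = F; g2 = F; g4 = F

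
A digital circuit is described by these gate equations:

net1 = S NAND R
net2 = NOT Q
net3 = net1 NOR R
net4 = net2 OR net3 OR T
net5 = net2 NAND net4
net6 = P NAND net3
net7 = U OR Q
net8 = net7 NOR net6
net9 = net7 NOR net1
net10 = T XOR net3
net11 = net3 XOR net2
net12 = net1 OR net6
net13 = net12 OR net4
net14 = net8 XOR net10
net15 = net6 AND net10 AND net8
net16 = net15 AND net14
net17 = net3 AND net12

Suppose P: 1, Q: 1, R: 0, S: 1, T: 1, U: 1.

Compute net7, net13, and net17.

net1 = S NAND R = 1 NAND 0 = 1
net2 = NOT Q = NOT 1 = 0
net3 = net1 NOR R = 1 NOR 0 = 0
net4 = net2 OR net3 OR T = 0 OR 0 OR 1 = 1
net6 = P NAND net3 = 1 NAND 0 = 1
net7 = U OR Q = 1 OR 1 = 1
net12 = net1 OR net6 = 1 OR 1 = 1
net13 = net12 OR net4 = 1 OR 1 = 1
net17 = net3 AND net12 = 0 AND 1 = 0

net7 = 1, net13 = 1, net17 = 0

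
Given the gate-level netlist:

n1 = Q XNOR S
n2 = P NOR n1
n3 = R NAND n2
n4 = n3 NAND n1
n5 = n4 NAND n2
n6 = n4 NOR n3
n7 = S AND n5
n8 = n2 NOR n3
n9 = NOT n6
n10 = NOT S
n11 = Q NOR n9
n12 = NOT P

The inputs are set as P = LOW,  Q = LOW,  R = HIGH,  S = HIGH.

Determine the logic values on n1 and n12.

n1 = LOW  n12 = HIGH

n1 = Q XNOR S = LOW XNOR HIGH = LOW
n12 = NOT P = NOT LOW = HIGH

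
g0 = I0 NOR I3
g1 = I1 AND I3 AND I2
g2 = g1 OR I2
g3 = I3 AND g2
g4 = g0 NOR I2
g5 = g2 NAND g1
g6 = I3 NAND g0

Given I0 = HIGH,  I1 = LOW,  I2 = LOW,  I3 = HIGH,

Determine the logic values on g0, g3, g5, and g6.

g0 = I0 NOR I3 = HIGH NOR HIGH = LOW
g1 = I1 AND I3 AND I2 = LOW AND HIGH AND LOW = LOW
g2 = g1 OR I2 = LOW OR LOW = LOW
g3 = I3 AND g2 = HIGH AND LOW = LOW
g5 = g2 NAND g1 = LOW NAND LOW = HIGH
g6 = I3 NAND g0 = HIGH NAND LOW = HIGH

g0 = LOW; g3 = LOW; g5 = HIGH; g6 = HIGH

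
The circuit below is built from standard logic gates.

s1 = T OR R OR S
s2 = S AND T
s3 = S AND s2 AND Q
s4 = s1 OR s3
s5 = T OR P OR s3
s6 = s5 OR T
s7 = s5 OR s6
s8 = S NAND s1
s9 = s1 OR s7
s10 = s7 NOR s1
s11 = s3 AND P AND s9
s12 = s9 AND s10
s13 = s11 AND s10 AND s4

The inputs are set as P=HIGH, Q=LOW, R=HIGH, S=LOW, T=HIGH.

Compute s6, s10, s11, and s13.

s6 = HIGH; s10 = LOW; s11 = LOW; s13 = LOW

s1 = T OR R OR S = HIGH OR HIGH OR LOW = HIGH
s2 = S AND T = LOW AND HIGH = LOW
s3 = S AND s2 AND Q = LOW AND LOW AND LOW = LOW
s4 = s1 OR s3 = HIGH OR LOW = HIGH
s5 = T OR P OR s3 = HIGH OR HIGH OR LOW = HIGH
s6 = s5 OR T = HIGH OR HIGH = HIGH
s7 = s5 OR s6 = HIGH OR HIGH = HIGH
s9 = s1 OR s7 = HIGH OR HIGH = HIGH
s10 = s7 NOR s1 = HIGH NOR HIGH = LOW
s11 = s3 AND P AND s9 = LOW AND HIGH AND HIGH = LOW
s13 = s11 AND s10 AND s4 = LOW AND LOW AND HIGH = LOW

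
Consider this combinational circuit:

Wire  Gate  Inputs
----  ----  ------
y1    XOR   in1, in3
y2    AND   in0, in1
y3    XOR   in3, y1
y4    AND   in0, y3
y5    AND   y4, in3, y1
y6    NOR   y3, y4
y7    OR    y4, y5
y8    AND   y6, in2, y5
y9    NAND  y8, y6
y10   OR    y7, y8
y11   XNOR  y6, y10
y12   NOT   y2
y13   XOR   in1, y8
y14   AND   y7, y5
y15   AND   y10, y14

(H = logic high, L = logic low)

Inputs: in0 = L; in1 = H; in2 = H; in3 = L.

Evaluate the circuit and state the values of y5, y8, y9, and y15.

y1 = in1 XOR in3 = H XOR L = H
y3 = in3 XOR y1 = L XOR H = H
y4 = in0 AND y3 = L AND H = L
y5 = y4 AND in3 AND y1 = L AND L AND H = L
y6 = y3 NOR y4 = H NOR L = L
y7 = y4 OR y5 = L OR L = L
y8 = y6 AND in2 AND y5 = L AND H AND L = L
y9 = y8 NAND y6 = L NAND L = H
y10 = y7 OR y8 = L OR L = L
y14 = y7 AND y5 = L AND L = L
y15 = y10 AND y14 = L AND L = L

y5 = L; y8 = L; y9 = H; y15 = L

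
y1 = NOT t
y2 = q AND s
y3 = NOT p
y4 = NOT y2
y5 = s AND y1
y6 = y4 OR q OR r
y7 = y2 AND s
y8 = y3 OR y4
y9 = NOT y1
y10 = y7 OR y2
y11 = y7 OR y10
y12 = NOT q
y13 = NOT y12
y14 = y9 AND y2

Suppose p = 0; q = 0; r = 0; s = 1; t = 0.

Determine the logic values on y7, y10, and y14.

y1 = NOT t = NOT 0 = 1
y2 = q AND s = 0 AND 1 = 0
y7 = y2 AND s = 0 AND 1 = 0
y9 = NOT y1 = NOT 1 = 0
y10 = y7 OR y2 = 0 OR 0 = 0
y14 = y9 AND y2 = 0 AND 0 = 0

y7 = 0; y10 = 0; y14 = 0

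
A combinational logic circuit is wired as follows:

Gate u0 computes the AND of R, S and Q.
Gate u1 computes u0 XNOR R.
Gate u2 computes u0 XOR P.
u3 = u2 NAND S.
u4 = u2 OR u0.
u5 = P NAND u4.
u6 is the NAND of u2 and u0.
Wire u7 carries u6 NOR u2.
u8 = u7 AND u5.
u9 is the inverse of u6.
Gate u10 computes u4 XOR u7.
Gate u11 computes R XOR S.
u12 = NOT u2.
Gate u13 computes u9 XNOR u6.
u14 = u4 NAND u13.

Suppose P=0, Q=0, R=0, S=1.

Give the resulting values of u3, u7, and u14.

u3 = 1  u7 = 0  u14 = 1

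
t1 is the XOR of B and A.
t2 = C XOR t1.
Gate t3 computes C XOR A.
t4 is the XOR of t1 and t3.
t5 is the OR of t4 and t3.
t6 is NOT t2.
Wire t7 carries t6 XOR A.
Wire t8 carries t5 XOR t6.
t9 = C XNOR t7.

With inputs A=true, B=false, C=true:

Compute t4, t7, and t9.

t4 = true; t7 = false; t9 = false

t1 = B XOR A = false XOR true = true
t2 = C XOR t1 = true XOR true = false
t3 = C XOR A = true XOR true = false
t4 = t1 XOR t3 = true XOR false = true
t6 = NOT t2 = NOT false = true
t7 = t6 XOR A = true XOR true = false
t9 = C XNOR t7 = true XNOR false = false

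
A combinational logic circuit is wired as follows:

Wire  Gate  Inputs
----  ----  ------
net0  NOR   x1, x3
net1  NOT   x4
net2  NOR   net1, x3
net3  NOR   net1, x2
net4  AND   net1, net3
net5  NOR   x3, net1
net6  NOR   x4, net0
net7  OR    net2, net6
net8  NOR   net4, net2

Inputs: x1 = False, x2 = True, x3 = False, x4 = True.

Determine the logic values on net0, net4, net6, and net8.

net0 = True; net4 = False; net6 = False; net8 = False

net0 = x1 NOR x3 = False NOR False = True
net1 = NOT x4 = NOT True = False
net2 = net1 NOR x3 = False NOR False = True
net3 = net1 NOR x2 = False NOR True = False
net4 = net1 AND net3 = False AND False = False
net6 = x4 NOR net0 = True NOR True = False
net8 = net4 NOR net2 = False NOR True = False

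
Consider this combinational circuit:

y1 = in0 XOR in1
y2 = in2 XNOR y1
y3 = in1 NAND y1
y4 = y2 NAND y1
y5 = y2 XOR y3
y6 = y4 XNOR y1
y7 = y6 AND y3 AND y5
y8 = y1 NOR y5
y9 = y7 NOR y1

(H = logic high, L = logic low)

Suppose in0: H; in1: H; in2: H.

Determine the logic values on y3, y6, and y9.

y3 = H, y6 = L, y9 = H

y1 = in0 XOR in1 = H XOR H = L
y2 = in2 XNOR y1 = H XNOR L = L
y3 = in1 NAND y1 = H NAND L = H
y4 = y2 NAND y1 = L NAND L = H
y5 = y2 XOR y3 = L XOR H = H
y6 = y4 XNOR y1 = H XNOR L = L
y7 = y6 AND y3 AND y5 = L AND H AND H = L
y9 = y7 NOR y1 = L NOR L = H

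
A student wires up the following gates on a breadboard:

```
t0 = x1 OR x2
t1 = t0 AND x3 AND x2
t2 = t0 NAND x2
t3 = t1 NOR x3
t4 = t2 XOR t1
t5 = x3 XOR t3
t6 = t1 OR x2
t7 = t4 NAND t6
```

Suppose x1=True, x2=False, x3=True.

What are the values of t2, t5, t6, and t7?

t0 = x1 OR x2 = True OR False = True
t1 = t0 AND x3 AND x2 = True AND True AND False = False
t2 = t0 NAND x2 = True NAND False = True
t3 = t1 NOR x3 = False NOR True = False
t4 = t2 XOR t1 = True XOR False = True
t5 = x3 XOR t3 = True XOR False = True
t6 = t1 OR x2 = False OR False = False
t7 = t4 NAND t6 = True NAND False = True

t2 = True, t5 = True, t6 = False, t7 = True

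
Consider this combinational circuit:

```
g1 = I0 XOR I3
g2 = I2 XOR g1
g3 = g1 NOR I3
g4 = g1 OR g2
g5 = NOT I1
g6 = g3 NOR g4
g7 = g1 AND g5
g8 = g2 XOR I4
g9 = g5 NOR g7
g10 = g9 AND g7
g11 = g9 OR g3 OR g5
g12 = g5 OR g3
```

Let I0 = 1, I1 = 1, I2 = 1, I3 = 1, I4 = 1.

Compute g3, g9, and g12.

g1 = I0 XOR I3 = 1 XOR 1 = 0
g3 = g1 NOR I3 = 0 NOR 1 = 0
g5 = NOT I1 = NOT 1 = 0
g7 = g1 AND g5 = 0 AND 0 = 0
g9 = g5 NOR g7 = 0 NOR 0 = 1
g12 = g5 OR g3 = 0 OR 0 = 0

g3 = 0, g9 = 1, g12 = 0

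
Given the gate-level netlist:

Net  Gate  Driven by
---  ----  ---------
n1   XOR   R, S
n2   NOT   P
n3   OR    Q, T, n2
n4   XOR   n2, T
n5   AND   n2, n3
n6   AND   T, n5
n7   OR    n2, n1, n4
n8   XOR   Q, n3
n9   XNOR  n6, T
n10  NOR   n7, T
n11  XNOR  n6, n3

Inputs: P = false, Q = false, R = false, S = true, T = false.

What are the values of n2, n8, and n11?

n2 = true, n8 = true, n11 = false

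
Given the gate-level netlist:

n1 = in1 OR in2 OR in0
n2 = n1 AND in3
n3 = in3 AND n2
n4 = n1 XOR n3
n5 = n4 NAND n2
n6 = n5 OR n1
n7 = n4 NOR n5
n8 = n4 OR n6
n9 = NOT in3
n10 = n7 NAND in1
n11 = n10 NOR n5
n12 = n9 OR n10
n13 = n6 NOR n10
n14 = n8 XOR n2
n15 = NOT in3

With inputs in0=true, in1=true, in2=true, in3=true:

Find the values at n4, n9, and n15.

n1 = in1 OR in2 OR in0 = true OR true OR true = true
n2 = n1 AND in3 = true AND true = true
n3 = in3 AND n2 = true AND true = true
n4 = n1 XOR n3 = true XOR true = false
n9 = NOT in3 = NOT true = false
n15 = NOT in3 = NOT true = false

n4 = false, n9 = false, n15 = false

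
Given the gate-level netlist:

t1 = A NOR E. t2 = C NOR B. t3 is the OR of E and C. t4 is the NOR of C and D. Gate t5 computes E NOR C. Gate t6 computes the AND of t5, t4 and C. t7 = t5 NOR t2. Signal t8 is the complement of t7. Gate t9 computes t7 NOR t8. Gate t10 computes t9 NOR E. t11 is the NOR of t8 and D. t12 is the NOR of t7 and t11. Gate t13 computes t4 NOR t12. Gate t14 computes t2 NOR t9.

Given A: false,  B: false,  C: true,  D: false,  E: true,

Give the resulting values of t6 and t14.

t2 = C NOR B = true NOR false = false
t4 = C NOR D = true NOR false = false
t5 = E NOR C = true NOR true = false
t6 = t5 AND t4 AND C = false AND false AND true = false
t7 = t5 NOR t2 = false NOR false = true
t8 = NOT t7 = NOT true = false
t9 = t7 NOR t8 = true NOR false = false
t14 = t2 NOR t9 = false NOR false = true

t6 = false, t14 = true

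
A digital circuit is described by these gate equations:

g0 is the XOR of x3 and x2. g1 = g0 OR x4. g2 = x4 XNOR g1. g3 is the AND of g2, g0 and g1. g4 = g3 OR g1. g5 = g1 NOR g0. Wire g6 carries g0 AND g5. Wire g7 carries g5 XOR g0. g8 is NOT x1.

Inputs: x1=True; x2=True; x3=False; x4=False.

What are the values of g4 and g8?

g4 = True, g8 = False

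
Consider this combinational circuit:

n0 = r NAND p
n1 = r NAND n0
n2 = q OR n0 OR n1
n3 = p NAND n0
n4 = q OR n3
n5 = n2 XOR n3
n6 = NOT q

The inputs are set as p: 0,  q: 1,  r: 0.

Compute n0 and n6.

n0 = r NAND p = 0 NAND 0 = 1
n6 = NOT q = NOT 1 = 0

n0 = 1, n6 = 0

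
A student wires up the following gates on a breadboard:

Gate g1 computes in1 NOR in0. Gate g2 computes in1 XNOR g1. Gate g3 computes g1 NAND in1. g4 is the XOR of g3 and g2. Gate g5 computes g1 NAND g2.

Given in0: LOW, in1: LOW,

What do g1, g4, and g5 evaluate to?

g1 = HIGH; g4 = HIGH; g5 = HIGH

g1 = in1 NOR in0 = LOW NOR LOW = HIGH
g2 = in1 XNOR g1 = LOW XNOR HIGH = LOW
g3 = g1 NAND in1 = HIGH NAND LOW = HIGH
g4 = g3 XOR g2 = HIGH XOR LOW = HIGH
g5 = g1 NAND g2 = HIGH NAND LOW = HIGH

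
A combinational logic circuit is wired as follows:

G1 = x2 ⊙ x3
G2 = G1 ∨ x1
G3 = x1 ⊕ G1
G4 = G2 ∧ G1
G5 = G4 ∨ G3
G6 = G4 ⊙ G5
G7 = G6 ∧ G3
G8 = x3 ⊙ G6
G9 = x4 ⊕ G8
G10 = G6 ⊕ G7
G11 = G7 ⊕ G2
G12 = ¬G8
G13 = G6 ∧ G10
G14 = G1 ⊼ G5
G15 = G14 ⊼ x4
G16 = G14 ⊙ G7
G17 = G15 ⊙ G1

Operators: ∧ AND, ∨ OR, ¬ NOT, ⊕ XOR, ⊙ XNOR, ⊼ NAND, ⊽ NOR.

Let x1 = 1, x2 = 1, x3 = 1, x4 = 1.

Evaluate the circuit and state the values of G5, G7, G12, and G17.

G5 = 1; G7 = 0; G12 = 0; G17 = 1

G1 = x2 XNOR x3 = 1 XNOR 1 = 1
G2 = G1 OR x1 = 1 OR 1 = 1
G3 = x1 XOR G1 = 1 XOR 1 = 0
G4 = G2 AND G1 = 1 AND 1 = 1
G5 = G4 OR G3 = 1 OR 0 = 1
G6 = G4 XNOR G5 = 1 XNOR 1 = 1
G7 = G6 AND G3 = 1 AND 0 = 0
G8 = x3 XNOR G6 = 1 XNOR 1 = 1
G12 = NOT G8 = NOT 1 = 0
G14 = G1 NAND G5 = 1 NAND 1 = 0
G15 = G14 NAND x4 = 0 NAND 1 = 1
G17 = G15 XNOR G1 = 1 XNOR 1 = 1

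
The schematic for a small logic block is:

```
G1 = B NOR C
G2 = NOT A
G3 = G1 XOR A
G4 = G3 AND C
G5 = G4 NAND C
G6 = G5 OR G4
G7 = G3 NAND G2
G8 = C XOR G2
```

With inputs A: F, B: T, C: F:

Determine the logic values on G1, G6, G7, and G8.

G1 = F, G6 = T, G7 = T, G8 = T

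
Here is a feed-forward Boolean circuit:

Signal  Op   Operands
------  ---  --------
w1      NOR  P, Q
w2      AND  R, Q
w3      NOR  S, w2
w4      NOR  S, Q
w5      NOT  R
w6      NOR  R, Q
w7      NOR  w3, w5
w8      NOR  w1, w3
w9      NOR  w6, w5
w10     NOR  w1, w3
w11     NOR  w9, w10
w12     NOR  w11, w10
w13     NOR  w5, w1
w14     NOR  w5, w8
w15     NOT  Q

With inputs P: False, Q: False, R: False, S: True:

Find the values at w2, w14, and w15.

w2 = False, w14 = False, w15 = True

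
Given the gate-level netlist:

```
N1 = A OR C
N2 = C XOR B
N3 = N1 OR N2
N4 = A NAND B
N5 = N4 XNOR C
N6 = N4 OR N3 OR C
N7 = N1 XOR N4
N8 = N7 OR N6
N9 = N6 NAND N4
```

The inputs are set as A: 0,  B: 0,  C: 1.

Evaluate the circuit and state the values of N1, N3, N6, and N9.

N1 = A OR C = 0 OR 1 = 1
N2 = C XOR B = 1 XOR 0 = 1
N3 = N1 OR N2 = 1 OR 1 = 1
N4 = A NAND B = 0 NAND 0 = 1
N6 = N4 OR N3 OR C = 1 OR 1 OR 1 = 1
N9 = N6 NAND N4 = 1 NAND 1 = 0

N1 = 1  N3 = 1  N6 = 1  N9 = 0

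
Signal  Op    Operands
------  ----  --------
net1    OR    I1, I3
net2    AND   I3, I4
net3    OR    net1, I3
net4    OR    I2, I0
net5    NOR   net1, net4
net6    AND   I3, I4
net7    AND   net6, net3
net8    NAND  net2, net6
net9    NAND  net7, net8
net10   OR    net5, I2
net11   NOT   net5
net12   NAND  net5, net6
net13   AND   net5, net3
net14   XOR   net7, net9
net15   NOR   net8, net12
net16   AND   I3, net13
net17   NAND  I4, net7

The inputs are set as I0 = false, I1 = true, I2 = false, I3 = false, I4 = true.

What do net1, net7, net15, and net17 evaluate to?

net1 = true, net7 = false, net15 = false, net17 = true

net1 = I1 OR I3 = true OR false = true
net2 = I3 AND I4 = false AND true = false
net3 = net1 OR I3 = true OR false = true
net4 = I2 OR I0 = false OR false = false
net5 = net1 NOR net4 = true NOR false = false
net6 = I3 AND I4 = false AND true = false
net7 = net6 AND net3 = false AND true = false
net8 = net2 NAND net6 = false NAND false = true
net12 = net5 NAND net6 = false NAND false = true
net15 = net8 NOR net12 = true NOR true = false
net17 = I4 NAND net7 = true NAND false = true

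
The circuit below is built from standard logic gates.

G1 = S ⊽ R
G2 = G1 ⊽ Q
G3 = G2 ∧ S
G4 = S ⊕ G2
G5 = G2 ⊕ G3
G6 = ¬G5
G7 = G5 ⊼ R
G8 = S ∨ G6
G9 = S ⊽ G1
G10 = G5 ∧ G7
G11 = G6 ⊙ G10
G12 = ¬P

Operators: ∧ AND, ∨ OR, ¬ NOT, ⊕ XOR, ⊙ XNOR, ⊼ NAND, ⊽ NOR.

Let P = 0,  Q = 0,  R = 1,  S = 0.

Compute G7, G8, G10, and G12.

G7 = 0  G8 = 0  G10 = 0  G12 = 1

G1 = S NOR R = 0 NOR 1 = 0
G2 = G1 NOR Q = 0 NOR 0 = 1
G3 = G2 AND S = 1 AND 0 = 0
G5 = G2 XOR G3 = 1 XOR 0 = 1
G6 = NOT G5 = NOT 1 = 0
G7 = G5 NAND R = 1 NAND 1 = 0
G8 = S OR G6 = 0 OR 0 = 0
G10 = G5 AND G7 = 1 AND 0 = 0
G12 = NOT P = NOT 0 = 1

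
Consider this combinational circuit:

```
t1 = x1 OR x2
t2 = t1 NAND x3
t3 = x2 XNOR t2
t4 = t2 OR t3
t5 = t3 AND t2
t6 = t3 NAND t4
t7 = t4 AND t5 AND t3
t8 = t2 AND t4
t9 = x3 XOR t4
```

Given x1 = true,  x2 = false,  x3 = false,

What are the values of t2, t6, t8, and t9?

t1 = x1 OR x2 = true OR false = true
t2 = t1 NAND x3 = true NAND false = true
t3 = x2 XNOR t2 = false XNOR true = false
t4 = t2 OR t3 = true OR false = true
t6 = t3 NAND t4 = false NAND true = true
t8 = t2 AND t4 = true AND true = true
t9 = x3 XOR t4 = false XOR true = true

t2 = true, t6 = true, t8 = true, t9 = true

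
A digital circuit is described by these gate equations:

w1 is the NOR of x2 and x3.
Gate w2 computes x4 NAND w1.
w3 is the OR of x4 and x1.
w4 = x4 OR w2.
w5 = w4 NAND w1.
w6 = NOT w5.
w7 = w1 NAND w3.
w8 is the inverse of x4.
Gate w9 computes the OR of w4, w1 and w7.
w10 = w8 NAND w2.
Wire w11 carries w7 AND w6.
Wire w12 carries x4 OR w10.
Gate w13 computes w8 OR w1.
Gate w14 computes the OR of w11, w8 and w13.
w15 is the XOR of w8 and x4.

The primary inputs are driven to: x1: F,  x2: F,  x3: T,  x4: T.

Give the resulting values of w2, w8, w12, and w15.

w2 = T, w8 = F, w12 = T, w15 = T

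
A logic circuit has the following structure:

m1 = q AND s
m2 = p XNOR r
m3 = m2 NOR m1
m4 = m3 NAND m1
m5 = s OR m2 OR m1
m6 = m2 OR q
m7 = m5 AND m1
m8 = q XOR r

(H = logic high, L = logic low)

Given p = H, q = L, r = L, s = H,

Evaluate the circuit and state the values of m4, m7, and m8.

m4 = H; m7 = L; m8 = L

m1 = q AND s = L AND H = L
m2 = p XNOR r = H XNOR L = L
m3 = m2 NOR m1 = L NOR L = H
m4 = m3 NAND m1 = H NAND L = H
m5 = s OR m2 OR m1 = H OR L OR L = H
m7 = m5 AND m1 = H AND L = L
m8 = q XOR r = L XOR L = L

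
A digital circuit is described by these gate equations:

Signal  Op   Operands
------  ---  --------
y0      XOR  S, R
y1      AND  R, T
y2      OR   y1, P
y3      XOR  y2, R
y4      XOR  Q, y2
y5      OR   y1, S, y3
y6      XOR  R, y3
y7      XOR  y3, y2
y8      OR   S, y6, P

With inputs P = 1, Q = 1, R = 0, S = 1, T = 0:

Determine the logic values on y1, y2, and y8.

y1 = 0  y2 = 1  y8 = 1

y1 = R AND T = 0 AND 0 = 0
y2 = y1 OR P = 0 OR 1 = 1
y3 = y2 XOR R = 1 XOR 0 = 1
y6 = R XOR y3 = 0 XOR 1 = 1
y8 = S OR y6 OR P = 1 OR 1 OR 1 = 1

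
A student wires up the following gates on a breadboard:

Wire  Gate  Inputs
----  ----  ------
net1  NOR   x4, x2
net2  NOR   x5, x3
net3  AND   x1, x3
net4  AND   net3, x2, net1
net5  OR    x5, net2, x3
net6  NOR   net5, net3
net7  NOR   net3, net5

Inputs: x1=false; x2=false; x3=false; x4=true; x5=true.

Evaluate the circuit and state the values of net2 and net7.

net2 = x5 NOR x3 = true NOR false = false
net3 = x1 AND x3 = false AND false = false
net5 = x5 OR net2 OR x3 = true OR false OR false = true
net7 = net3 NOR net5 = false NOR true = false

net2 = false  net7 = false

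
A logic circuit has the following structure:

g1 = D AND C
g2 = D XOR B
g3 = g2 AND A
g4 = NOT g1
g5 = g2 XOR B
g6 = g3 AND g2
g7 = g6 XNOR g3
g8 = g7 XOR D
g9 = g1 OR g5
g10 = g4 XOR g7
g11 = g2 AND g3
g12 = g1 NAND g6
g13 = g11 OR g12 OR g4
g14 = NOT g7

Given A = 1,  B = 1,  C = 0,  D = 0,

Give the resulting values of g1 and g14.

g1 = 0, g14 = 0

g1 = D AND C = 0 AND 0 = 0
g2 = D XOR B = 0 XOR 1 = 1
g3 = g2 AND A = 1 AND 1 = 1
g6 = g3 AND g2 = 1 AND 1 = 1
g7 = g6 XNOR g3 = 1 XNOR 1 = 1
g14 = NOT g7 = NOT 1 = 0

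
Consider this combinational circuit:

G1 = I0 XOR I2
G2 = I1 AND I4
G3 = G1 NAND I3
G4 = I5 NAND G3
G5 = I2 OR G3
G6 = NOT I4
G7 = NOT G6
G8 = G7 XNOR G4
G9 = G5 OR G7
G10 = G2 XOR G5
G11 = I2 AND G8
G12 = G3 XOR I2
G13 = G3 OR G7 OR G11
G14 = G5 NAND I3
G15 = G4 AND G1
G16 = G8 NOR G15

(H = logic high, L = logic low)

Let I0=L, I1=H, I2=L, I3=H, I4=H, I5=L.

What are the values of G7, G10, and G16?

G7 = H, G10 = L, G16 = L

G1 = I0 XOR I2 = L XOR L = L
G2 = I1 AND I4 = H AND H = H
G3 = G1 NAND I3 = L NAND H = H
G4 = I5 NAND G3 = L NAND H = H
G5 = I2 OR G3 = L OR H = H
G6 = NOT I4 = NOT H = L
G7 = NOT G6 = NOT L = H
G8 = G7 XNOR G4 = H XNOR H = H
G10 = G2 XOR G5 = H XOR H = L
G15 = G4 AND G1 = H AND L = L
G16 = G8 NOR G15 = H NOR L = L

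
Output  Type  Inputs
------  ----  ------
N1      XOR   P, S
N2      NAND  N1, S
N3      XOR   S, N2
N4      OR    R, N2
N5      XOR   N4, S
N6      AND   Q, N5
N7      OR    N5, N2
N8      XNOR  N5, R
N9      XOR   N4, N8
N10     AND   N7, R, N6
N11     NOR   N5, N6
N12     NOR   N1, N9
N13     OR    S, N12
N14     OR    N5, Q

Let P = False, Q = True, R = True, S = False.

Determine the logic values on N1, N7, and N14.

N1 = False, N7 = True, N14 = True

N1 = P XOR S = False XOR False = False
N2 = N1 NAND S = False NAND False = True
N4 = R OR N2 = True OR True = True
N5 = N4 XOR S = True XOR False = True
N7 = N5 OR N2 = True OR True = True
N14 = N5 OR Q = True OR True = True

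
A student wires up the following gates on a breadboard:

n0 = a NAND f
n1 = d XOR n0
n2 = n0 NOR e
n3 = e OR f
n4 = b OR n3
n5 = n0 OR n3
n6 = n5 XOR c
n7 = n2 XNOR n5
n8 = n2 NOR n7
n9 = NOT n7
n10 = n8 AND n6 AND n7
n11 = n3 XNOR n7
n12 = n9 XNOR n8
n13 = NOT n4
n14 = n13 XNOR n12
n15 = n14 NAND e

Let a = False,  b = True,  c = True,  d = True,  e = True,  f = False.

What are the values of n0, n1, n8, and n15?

n0 = a NAND f = False NAND False = True
n1 = d XOR n0 = True XOR True = False
n2 = n0 NOR e = True NOR True = False
n3 = e OR f = True OR False = True
n4 = b OR n3 = True OR True = True
n5 = n0 OR n3 = True OR True = True
n7 = n2 XNOR n5 = False XNOR True = False
n8 = n2 NOR n7 = False NOR False = True
n9 = NOT n7 = NOT False = True
n12 = n9 XNOR n8 = True XNOR True = True
n13 = NOT n4 = NOT True = False
n14 = n13 XNOR n12 = False XNOR True = False
n15 = n14 NAND e = False NAND True = True

n0 = True; n1 = False; n8 = True; n15 = True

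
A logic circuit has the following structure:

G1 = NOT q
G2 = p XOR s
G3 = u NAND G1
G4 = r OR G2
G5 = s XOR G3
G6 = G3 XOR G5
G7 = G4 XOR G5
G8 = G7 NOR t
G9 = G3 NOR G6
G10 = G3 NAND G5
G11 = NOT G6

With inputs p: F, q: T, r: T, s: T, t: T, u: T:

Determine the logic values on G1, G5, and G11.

G1 = NOT q = NOT T = F
G3 = u NAND G1 = T NAND F = T
G5 = s XOR G3 = T XOR T = F
G6 = G3 XOR G5 = T XOR F = T
G11 = NOT G6 = NOT T = F

G1 = F, G5 = F, G11 = F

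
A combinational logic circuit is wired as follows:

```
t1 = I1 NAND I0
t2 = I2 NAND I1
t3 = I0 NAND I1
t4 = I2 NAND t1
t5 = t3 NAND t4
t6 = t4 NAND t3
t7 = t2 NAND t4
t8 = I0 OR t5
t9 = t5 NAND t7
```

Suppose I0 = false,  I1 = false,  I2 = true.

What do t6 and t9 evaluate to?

t1 = I1 NAND I0 = false NAND false = true
t2 = I2 NAND I1 = true NAND false = true
t3 = I0 NAND I1 = false NAND false = true
t4 = I2 NAND t1 = true NAND true = false
t5 = t3 NAND t4 = true NAND false = true
t6 = t4 NAND t3 = false NAND true = true
t7 = t2 NAND t4 = true NAND false = true
t9 = t5 NAND t7 = true NAND true = false

t6 = true, t9 = false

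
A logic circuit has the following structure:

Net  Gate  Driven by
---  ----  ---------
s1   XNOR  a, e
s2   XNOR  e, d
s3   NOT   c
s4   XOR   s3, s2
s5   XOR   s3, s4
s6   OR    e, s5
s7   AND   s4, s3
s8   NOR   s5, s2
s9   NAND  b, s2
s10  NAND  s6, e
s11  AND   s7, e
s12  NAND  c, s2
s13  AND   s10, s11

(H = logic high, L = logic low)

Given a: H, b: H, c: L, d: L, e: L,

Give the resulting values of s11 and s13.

s11 = L, s13 = L

s2 = e XNOR d = L XNOR L = H
s3 = NOT c = NOT L = H
s4 = s3 XOR s2 = H XOR H = L
s5 = s3 XOR s4 = H XOR L = H
s6 = e OR s5 = L OR H = H
s7 = s4 AND s3 = L AND H = L
s10 = s6 NAND e = H NAND L = H
s11 = s7 AND e = L AND L = L
s13 = s10 AND s11 = H AND L = L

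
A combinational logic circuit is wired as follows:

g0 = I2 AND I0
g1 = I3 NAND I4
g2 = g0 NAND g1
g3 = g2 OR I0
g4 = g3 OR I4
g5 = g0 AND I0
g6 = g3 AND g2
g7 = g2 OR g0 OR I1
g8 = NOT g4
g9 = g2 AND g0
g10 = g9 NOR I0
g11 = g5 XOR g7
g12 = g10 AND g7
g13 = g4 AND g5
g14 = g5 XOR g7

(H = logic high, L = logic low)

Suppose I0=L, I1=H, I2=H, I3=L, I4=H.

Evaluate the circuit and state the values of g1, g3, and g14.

g1 = H  g3 = H  g14 = H

g0 = I2 AND I0 = H AND L = L
g1 = I3 NAND I4 = L NAND H = H
g2 = g0 NAND g1 = L NAND H = H
g3 = g2 OR I0 = H OR L = H
g5 = g0 AND I0 = L AND L = L
g7 = g2 OR g0 OR I1 = H OR L OR H = H
g14 = g5 XOR g7 = L XOR H = H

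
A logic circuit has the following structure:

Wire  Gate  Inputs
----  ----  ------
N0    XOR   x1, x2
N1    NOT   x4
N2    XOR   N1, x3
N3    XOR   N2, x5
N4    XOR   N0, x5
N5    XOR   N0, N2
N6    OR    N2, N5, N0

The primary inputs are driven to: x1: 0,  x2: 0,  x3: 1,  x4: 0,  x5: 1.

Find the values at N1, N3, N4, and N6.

N0 = x1 XOR x2 = 0 XOR 0 = 0
N1 = NOT x4 = NOT 0 = 1
N2 = N1 XOR x3 = 1 XOR 1 = 0
N3 = N2 XOR x5 = 0 XOR 1 = 1
N4 = N0 XOR x5 = 0 XOR 1 = 1
N5 = N0 XOR N2 = 0 XOR 0 = 0
N6 = N2 OR N5 OR N0 = 0 OR 0 OR 0 = 0

N1 = 1, N3 = 1, N4 = 1, N6 = 0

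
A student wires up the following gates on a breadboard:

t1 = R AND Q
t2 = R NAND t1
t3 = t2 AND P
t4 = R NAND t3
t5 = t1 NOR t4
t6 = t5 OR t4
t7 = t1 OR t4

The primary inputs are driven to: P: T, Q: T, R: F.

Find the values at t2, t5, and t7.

t2 = T; t5 = F; t7 = T

t1 = R AND Q = F AND T = F
t2 = R NAND t1 = F NAND F = T
t3 = t2 AND P = T AND T = T
t4 = R NAND t3 = F NAND T = T
t5 = t1 NOR t4 = F NOR T = F
t7 = t1 OR t4 = F OR T = T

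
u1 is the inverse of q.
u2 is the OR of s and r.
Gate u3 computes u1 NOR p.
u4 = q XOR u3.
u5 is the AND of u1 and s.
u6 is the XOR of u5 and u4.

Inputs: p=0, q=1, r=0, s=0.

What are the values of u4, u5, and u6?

u1 = NOT q = NOT 1 = 0
u3 = u1 NOR p = 0 NOR 0 = 1
u4 = q XOR u3 = 1 XOR 1 = 0
u5 = u1 AND s = 0 AND 0 = 0
u6 = u5 XOR u4 = 0 XOR 0 = 0

u4 = 0; u5 = 0; u6 = 0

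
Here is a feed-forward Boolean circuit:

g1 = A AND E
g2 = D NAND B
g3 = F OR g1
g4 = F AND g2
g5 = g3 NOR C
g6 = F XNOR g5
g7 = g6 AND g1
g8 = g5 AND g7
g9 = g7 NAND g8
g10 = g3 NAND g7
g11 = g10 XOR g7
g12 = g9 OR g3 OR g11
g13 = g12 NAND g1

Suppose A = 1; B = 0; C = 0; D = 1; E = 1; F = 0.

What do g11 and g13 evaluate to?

g11 = 1, g13 = 0

g1 = A AND E = 1 AND 1 = 1
g3 = F OR g1 = 0 OR 1 = 1
g5 = g3 NOR C = 1 NOR 0 = 0
g6 = F XNOR g5 = 0 XNOR 0 = 1
g7 = g6 AND g1 = 1 AND 1 = 1
g8 = g5 AND g7 = 0 AND 1 = 0
g9 = g7 NAND g8 = 1 NAND 0 = 1
g10 = g3 NAND g7 = 1 NAND 1 = 0
g11 = g10 XOR g7 = 0 XOR 1 = 1
g12 = g9 OR g3 OR g11 = 1 OR 1 OR 1 = 1
g13 = g12 NAND g1 = 1 NAND 1 = 0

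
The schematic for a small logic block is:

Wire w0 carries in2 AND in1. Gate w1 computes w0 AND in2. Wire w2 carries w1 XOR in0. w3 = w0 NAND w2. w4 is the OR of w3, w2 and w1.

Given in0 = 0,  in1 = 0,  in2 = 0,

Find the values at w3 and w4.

w0 = in2 AND in1 = 0 AND 0 = 0
w1 = w0 AND in2 = 0 AND 0 = 0
w2 = w1 XOR in0 = 0 XOR 0 = 0
w3 = w0 NAND w2 = 0 NAND 0 = 1
w4 = w3 OR w2 OR w1 = 1 OR 0 OR 0 = 1

w3 = 1, w4 = 1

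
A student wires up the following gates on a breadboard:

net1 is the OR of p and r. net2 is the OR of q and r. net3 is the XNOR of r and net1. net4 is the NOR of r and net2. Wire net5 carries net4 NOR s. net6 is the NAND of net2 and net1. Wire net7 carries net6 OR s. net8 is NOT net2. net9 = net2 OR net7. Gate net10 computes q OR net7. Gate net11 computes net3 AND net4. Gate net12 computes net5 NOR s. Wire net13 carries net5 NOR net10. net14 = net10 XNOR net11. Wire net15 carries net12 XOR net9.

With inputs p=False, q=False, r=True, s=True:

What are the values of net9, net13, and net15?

net1 = p OR r = False OR True = True
net2 = q OR r = False OR True = True
net4 = r NOR net2 = True NOR True = False
net5 = net4 NOR s = False NOR True = False
net6 = net2 NAND net1 = True NAND True = False
net7 = net6 OR s = False OR True = True
net9 = net2 OR net7 = True OR True = True
net10 = q OR net7 = False OR True = True
net12 = net5 NOR s = False NOR True = False
net13 = net5 NOR net10 = False NOR True = False
net15 = net12 XOR net9 = False XOR True = True

net9 = True  net13 = False  net15 = True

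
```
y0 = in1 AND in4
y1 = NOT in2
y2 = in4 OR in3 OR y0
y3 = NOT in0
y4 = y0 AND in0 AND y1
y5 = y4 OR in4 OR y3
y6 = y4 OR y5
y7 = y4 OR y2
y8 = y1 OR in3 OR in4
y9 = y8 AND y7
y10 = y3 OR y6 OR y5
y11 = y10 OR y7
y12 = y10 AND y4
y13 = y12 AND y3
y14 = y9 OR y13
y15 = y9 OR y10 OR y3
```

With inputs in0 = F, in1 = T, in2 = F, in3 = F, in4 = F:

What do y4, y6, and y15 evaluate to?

y4 = F, y6 = T, y15 = T

y0 = in1 AND in4 = T AND F = F
y1 = NOT in2 = NOT F = T
y2 = in4 OR in3 OR y0 = F OR F OR F = F
y3 = NOT in0 = NOT F = T
y4 = y0 AND in0 AND y1 = F AND F AND T = F
y5 = y4 OR in4 OR y3 = F OR F OR T = T
y6 = y4 OR y5 = F OR T = T
y7 = y4 OR y2 = F OR F = F
y8 = y1 OR in3 OR in4 = T OR F OR F = T
y9 = y8 AND y7 = T AND F = F
y10 = y3 OR y6 OR y5 = T OR T OR T = T
y15 = y9 OR y10 OR y3 = F OR T OR T = T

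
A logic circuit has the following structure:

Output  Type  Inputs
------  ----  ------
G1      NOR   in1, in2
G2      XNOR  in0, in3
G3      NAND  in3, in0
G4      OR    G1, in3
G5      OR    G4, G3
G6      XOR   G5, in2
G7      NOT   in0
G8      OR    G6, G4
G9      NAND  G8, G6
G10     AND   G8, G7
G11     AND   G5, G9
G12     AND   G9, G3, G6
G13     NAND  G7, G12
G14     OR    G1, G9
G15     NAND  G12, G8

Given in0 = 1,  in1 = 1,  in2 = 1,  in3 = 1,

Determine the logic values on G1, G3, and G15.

G1 = in1 NOR in2 = 1 NOR 1 = 0
G3 = in3 NAND in0 = 1 NAND 1 = 0
G4 = G1 OR in3 = 0 OR 1 = 1
G5 = G4 OR G3 = 1 OR 0 = 1
G6 = G5 XOR in2 = 1 XOR 1 = 0
G8 = G6 OR G4 = 0 OR 1 = 1
G9 = G8 NAND G6 = 1 NAND 0 = 1
G12 = G9 AND G3 AND G6 = 1 AND 0 AND 0 = 0
G15 = G12 NAND G8 = 0 NAND 1 = 1

G1 = 0, G3 = 0, G15 = 1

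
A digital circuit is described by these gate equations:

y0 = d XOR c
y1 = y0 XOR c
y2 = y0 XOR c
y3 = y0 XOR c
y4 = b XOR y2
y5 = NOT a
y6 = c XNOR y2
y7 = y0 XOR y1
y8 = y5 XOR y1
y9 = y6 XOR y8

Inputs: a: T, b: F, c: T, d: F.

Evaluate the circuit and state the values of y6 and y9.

y0 = d XOR c = F XOR T = T
y1 = y0 XOR c = T XOR T = F
y2 = y0 XOR c = T XOR T = F
y5 = NOT a = NOT T = F
y6 = c XNOR y2 = T XNOR F = F
y8 = y5 XOR y1 = F XOR F = F
y9 = y6 XOR y8 = F XOR F = F

y6 = F, y9 = F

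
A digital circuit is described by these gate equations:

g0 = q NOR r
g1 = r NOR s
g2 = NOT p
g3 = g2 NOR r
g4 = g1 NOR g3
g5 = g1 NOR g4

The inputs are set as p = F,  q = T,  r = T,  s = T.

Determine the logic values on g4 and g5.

g1 = r NOR s = T NOR T = F
g2 = NOT p = NOT F = T
g3 = g2 NOR r = T NOR T = F
g4 = g1 NOR g3 = F NOR F = T
g5 = g1 NOR g4 = F NOR T = F

g4 = T  g5 = F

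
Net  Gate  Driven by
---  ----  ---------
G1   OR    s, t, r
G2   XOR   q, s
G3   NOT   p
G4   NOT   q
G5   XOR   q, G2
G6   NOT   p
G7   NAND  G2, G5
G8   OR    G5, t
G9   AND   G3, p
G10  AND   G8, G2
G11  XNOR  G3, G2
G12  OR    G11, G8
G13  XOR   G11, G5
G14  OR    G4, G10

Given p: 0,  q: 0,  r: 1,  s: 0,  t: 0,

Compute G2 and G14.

G2 = 0, G14 = 1

G2 = q XOR s = 0 XOR 0 = 0
G4 = NOT q = NOT 0 = 1
G5 = q XOR G2 = 0 XOR 0 = 0
G8 = G5 OR t = 0 OR 0 = 0
G10 = G8 AND G2 = 0 AND 0 = 0
G14 = G4 OR G10 = 1 OR 0 = 1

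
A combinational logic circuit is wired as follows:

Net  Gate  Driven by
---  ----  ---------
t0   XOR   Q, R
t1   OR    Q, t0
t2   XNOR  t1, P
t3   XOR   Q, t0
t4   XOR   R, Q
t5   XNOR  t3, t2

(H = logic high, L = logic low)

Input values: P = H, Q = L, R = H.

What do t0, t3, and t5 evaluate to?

t0 = Q XOR R = L XOR H = H
t1 = Q OR t0 = L OR H = H
t2 = t1 XNOR P = H XNOR H = H
t3 = Q XOR t0 = L XOR H = H
t5 = t3 XNOR t2 = H XNOR H = H

t0 = H  t3 = H  t5 = H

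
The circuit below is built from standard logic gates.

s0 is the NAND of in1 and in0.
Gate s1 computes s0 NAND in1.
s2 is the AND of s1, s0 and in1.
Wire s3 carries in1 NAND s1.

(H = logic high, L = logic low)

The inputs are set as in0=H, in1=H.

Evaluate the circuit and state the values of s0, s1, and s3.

s0 = in1 NAND in0 = H NAND H = L
s1 = s0 NAND in1 = L NAND H = H
s3 = in1 NAND s1 = H NAND H = L

s0 = L  s1 = H  s3 = L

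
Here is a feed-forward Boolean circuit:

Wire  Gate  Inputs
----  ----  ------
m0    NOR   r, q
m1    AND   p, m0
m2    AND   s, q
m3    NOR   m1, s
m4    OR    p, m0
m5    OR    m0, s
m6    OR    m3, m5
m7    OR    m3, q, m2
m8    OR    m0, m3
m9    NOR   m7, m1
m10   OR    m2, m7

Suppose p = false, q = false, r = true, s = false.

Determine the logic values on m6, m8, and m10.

m6 = true  m8 = true  m10 = true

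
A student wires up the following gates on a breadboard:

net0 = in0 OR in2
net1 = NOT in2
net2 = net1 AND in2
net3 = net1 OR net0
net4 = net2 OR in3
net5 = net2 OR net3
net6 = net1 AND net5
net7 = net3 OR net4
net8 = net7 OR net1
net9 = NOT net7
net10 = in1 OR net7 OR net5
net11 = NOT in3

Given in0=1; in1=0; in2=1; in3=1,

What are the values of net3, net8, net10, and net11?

net0 = in0 OR in2 = 1 OR 1 = 1
net1 = NOT in2 = NOT 1 = 0
net2 = net1 AND in2 = 0 AND 1 = 0
net3 = net1 OR net0 = 0 OR 1 = 1
net4 = net2 OR in3 = 0 OR 1 = 1
net5 = net2 OR net3 = 0 OR 1 = 1
net7 = net3 OR net4 = 1 OR 1 = 1
net8 = net7 OR net1 = 1 OR 0 = 1
net10 = in1 OR net7 OR net5 = 0 OR 1 OR 1 = 1
net11 = NOT in3 = NOT 1 = 0

net3 = 1  net8 = 1  net10 = 1  net11 = 0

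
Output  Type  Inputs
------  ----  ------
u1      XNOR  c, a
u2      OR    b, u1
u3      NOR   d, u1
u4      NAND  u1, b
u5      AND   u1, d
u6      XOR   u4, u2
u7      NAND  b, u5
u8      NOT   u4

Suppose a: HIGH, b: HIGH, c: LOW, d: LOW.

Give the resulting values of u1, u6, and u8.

u1 = c XNOR a = LOW XNOR HIGH = LOW
u2 = b OR u1 = HIGH OR LOW = HIGH
u4 = u1 NAND b = LOW NAND HIGH = HIGH
u6 = u4 XOR u2 = HIGH XOR HIGH = LOW
u8 = NOT u4 = NOT HIGH = LOW

u1 = LOW, u6 = LOW, u8 = LOW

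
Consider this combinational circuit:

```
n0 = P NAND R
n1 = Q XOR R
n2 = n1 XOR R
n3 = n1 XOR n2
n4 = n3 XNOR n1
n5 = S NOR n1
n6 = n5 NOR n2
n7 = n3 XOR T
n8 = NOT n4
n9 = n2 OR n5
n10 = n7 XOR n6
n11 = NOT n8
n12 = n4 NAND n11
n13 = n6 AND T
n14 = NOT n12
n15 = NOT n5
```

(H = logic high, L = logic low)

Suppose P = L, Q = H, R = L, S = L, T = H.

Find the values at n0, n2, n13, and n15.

n0 = P NAND R = L NAND L = H
n1 = Q XOR R = H XOR L = H
n2 = n1 XOR R = H XOR L = H
n5 = S NOR n1 = L NOR H = L
n6 = n5 NOR n2 = L NOR H = L
n13 = n6 AND T = L AND H = L
n15 = NOT n5 = NOT L = H

n0 = H, n2 = H, n13 = L, n15 = H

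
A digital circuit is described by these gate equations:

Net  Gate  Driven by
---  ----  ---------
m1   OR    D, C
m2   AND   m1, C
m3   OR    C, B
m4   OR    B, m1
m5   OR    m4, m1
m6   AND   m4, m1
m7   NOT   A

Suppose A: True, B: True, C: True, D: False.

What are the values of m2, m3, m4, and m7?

m2 = True; m3 = True; m4 = True; m7 = False

m1 = D OR C = False OR True = True
m2 = m1 AND C = True AND True = True
m3 = C OR B = True OR True = True
m4 = B OR m1 = True OR True = True
m7 = NOT A = NOT True = False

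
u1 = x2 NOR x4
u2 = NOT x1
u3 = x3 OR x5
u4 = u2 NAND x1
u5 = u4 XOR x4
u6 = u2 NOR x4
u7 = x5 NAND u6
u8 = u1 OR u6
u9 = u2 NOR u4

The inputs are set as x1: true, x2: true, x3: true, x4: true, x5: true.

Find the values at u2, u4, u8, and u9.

u2 = false; u4 = true; u8 = false; u9 = false

u1 = x2 NOR x4 = true NOR true = false
u2 = NOT x1 = NOT true = false
u4 = u2 NAND x1 = false NAND true = true
u6 = u2 NOR x4 = false NOR true = false
u8 = u1 OR u6 = false OR false = false
u9 = u2 NOR u4 = false NOR true = false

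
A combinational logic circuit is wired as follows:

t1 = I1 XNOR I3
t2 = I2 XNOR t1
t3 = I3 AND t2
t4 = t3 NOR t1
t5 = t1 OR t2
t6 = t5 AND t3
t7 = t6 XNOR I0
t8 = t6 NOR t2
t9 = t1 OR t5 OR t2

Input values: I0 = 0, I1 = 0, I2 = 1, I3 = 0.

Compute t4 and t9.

t1 = I1 XNOR I3 = 0 XNOR 0 = 1
t2 = I2 XNOR t1 = 1 XNOR 1 = 1
t3 = I3 AND t2 = 0 AND 1 = 0
t4 = t3 NOR t1 = 0 NOR 1 = 0
t5 = t1 OR t2 = 1 OR 1 = 1
t9 = t1 OR t5 OR t2 = 1 OR 1 OR 1 = 1

t4 = 0; t9 = 1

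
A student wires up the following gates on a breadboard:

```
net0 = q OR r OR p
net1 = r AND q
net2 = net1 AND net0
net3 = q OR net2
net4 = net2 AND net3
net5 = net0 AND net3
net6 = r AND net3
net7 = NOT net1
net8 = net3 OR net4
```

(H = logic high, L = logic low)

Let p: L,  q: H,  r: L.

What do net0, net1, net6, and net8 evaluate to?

net0 = q OR r OR p = H OR L OR L = H
net1 = r AND q = L AND H = L
net2 = net1 AND net0 = L AND H = L
net3 = q OR net2 = H OR L = H
net4 = net2 AND net3 = L AND H = L
net6 = r AND net3 = L AND H = L
net8 = net3 OR net4 = H OR L = H

net0 = H  net1 = L  net6 = L  net8 = H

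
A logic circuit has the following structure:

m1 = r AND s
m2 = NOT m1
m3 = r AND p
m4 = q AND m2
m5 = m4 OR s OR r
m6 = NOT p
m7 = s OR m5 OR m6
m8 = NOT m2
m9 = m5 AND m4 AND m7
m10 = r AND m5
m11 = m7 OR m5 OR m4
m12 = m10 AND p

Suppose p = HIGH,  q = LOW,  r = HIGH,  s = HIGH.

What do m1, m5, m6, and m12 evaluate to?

m1 = r AND s = HIGH AND HIGH = HIGH
m2 = NOT m1 = NOT HIGH = LOW
m4 = q AND m2 = LOW AND LOW = LOW
m5 = m4 OR s OR r = LOW OR HIGH OR HIGH = HIGH
m6 = NOT p = NOT HIGH = LOW
m10 = r AND m5 = HIGH AND HIGH = HIGH
m12 = m10 AND p = HIGH AND HIGH = HIGH

m1 = HIGH; m5 = HIGH; m6 = LOW; m12 = HIGH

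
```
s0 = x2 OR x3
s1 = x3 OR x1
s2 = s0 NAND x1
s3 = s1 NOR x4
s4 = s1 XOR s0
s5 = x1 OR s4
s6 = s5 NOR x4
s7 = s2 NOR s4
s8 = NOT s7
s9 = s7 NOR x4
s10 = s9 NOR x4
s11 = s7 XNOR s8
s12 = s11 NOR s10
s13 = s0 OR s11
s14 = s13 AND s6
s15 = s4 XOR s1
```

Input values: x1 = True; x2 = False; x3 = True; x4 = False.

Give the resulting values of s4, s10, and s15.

s4 = False, s10 = True, s15 = True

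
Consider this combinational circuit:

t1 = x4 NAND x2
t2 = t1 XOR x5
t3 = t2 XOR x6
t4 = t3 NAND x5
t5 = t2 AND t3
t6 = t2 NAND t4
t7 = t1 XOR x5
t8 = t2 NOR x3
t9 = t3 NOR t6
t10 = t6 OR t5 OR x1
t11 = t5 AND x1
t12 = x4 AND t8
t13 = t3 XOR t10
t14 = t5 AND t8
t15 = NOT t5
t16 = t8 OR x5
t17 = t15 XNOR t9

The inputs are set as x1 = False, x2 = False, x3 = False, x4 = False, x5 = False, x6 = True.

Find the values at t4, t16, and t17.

t1 = x4 NAND x2 = False NAND False = True
t2 = t1 XOR x5 = True XOR False = True
t3 = t2 XOR x6 = True XOR True = False
t4 = t3 NAND x5 = False NAND False = True
t5 = t2 AND t3 = True AND False = False
t6 = t2 NAND t4 = True NAND True = False
t8 = t2 NOR x3 = True NOR False = False
t9 = t3 NOR t6 = False NOR False = True
t15 = NOT t5 = NOT False = True
t16 = t8 OR x5 = False OR False = False
t17 = t15 XNOR t9 = True XNOR True = True

t4 = True  t16 = False  t17 = True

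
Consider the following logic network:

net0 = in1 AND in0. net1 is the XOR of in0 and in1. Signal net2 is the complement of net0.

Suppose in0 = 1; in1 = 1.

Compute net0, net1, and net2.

net0 = in1 AND in0 = 1 AND 1 = 1
net1 = in0 XOR in1 = 1 XOR 1 = 0
net2 = NOT net0 = NOT 1 = 0

net0 = 1, net1 = 0, net2 = 0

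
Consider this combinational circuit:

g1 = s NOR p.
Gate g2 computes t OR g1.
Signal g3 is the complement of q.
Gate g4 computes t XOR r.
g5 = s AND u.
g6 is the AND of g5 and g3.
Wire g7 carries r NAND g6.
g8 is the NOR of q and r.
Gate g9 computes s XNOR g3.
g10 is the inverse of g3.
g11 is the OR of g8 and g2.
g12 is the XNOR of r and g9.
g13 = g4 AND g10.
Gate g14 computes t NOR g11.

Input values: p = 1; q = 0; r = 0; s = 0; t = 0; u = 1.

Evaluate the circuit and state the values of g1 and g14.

g1 = 0, g14 = 0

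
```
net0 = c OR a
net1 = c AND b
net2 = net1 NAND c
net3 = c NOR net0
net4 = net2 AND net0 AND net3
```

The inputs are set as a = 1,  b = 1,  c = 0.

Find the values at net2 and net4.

net2 = 1, net4 = 0

net0 = c OR a = 0 OR 1 = 1
net1 = c AND b = 0 AND 1 = 0
net2 = net1 NAND c = 0 NAND 0 = 1
net3 = c NOR net0 = 0 NOR 1 = 0
net4 = net2 AND net0 AND net3 = 1 AND 1 AND 0 = 0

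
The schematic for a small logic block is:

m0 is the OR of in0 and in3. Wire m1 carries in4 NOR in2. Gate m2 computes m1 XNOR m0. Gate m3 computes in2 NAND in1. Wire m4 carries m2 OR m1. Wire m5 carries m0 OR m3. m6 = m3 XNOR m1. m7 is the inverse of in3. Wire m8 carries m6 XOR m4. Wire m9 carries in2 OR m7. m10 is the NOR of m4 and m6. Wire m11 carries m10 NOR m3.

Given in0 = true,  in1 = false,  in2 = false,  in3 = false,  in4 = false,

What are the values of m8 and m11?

m8 = false, m11 = false

m0 = in0 OR in3 = true OR false = true
m1 = in4 NOR in2 = false NOR false = true
m2 = m1 XNOR m0 = true XNOR true = true
m3 = in2 NAND in1 = false NAND false = true
m4 = m2 OR m1 = true OR true = true
m6 = m3 XNOR m1 = true XNOR true = true
m8 = m6 XOR m4 = true XOR true = false
m10 = m4 NOR m6 = true NOR true = false
m11 = m10 NOR m3 = false NOR true = false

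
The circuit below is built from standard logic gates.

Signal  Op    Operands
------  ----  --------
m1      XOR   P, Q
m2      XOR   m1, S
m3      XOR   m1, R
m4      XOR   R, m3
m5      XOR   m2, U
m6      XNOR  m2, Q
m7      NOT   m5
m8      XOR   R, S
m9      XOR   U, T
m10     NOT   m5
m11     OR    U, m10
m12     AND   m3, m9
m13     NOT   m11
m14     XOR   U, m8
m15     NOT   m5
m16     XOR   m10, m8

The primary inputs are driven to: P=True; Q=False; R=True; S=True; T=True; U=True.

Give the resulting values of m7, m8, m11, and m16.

m7 = False; m8 = False; m11 = True; m16 = False

m1 = P XOR Q = True XOR False = True
m2 = m1 XOR S = True XOR True = False
m5 = m2 XOR U = False XOR True = True
m7 = NOT m5 = NOT True = False
m8 = R XOR S = True XOR True = False
m10 = NOT m5 = NOT True = False
m11 = U OR m10 = True OR False = True
m16 = m10 XOR m8 = False XOR False = False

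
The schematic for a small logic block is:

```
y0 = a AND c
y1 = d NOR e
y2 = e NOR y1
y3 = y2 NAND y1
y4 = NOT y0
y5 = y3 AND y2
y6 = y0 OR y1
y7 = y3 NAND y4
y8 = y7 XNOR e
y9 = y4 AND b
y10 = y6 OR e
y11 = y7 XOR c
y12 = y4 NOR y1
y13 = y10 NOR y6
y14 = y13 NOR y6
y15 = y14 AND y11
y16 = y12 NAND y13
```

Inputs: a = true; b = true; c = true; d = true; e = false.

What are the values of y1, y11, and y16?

y1 = false  y11 = false  y16 = true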